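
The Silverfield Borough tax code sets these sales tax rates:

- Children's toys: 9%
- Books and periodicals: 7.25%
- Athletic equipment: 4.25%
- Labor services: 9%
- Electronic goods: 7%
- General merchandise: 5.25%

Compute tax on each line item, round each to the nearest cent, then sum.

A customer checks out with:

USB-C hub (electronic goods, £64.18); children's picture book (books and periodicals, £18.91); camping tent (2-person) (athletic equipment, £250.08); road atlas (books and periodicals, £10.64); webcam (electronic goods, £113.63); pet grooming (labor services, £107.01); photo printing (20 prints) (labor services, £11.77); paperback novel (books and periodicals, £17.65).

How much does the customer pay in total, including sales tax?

£631.05

USB-C hub £64.18: electronic goods → 7% → £4.49
Children's picture book £18.91: books and periodicals → 7.25% → £1.37
Camping tent (2-person) £250.08: athletic equipment → 4.25% → £10.63
Road atlas £10.64: books and periodicals → 7.25% → £0.77
Webcam £113.63: electronic goods → 7% → £7.95
Pet grooming £107.01: labor services → 9% → £9.63
Photo printing (20 prints) £11.77: labor services → 9% → £1.06
Paperback novel £17.65: books and periodicals → 7.25% → £1.28
Subtotal = £593.87; tax = £37.18; total due = £631.05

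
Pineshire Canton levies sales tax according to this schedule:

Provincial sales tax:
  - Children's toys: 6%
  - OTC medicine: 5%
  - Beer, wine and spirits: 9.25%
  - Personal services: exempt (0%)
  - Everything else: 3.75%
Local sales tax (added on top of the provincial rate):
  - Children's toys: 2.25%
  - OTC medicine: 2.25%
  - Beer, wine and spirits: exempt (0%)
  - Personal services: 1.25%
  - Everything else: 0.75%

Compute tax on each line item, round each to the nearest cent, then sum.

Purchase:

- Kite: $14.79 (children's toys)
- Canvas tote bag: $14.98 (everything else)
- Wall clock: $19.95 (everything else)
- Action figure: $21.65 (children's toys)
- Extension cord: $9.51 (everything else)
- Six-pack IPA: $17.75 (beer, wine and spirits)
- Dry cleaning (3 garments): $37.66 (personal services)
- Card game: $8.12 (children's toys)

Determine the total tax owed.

$7.79

Kite $14.79: children's toys → 6% + 2.25% local = 8.25% → $1.22
Canvas tote bag $14.98: everything else → 3.75% + 0.75% local = 4.5% → $0.67
Wall clock $19.95: everything else → 3.75% + 0.75% local = 4.5% → $0.90
Action figure $21.65: children's toys → 6% + 2.25% local = 8.25% → $1.79
Extension cord $9.51: everything else → 3.75% + 0.75% local = 4.5% → $0.43
Six-pack IPA $17.75: beer, wine and spirits → 9.25% + 0% local = 9.25% → $1.64
Dry cleaning (3 garments) $37.66: personal services → 0% + 1.25% local = 1.25% → $0.47
Card game $8.12: children's toys → 6% + 2.25% local = 8.25% → $0.67
Total tax = $1.22 + $0.67 + $0.90 + $1.79 + $0.43 + $1.64 + $0.47 + $0.67 = $7.79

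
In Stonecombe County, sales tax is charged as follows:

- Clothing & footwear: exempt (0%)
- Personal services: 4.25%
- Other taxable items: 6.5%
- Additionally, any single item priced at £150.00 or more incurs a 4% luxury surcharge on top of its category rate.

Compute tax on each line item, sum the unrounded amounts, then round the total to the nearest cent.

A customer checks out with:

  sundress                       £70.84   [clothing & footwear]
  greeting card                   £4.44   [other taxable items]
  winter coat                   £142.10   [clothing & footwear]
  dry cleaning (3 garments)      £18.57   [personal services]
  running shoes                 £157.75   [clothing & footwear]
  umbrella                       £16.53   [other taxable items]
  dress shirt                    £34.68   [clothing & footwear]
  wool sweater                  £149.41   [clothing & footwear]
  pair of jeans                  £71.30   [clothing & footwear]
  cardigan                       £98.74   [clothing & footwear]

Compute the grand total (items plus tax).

£772.82

Sundress £70.84: clothing & footwear → 0% → £0.00
Greeting card £4.44: other taxable items → 6.5% → £0.2886
Winter coat £142.10: clothing & footwear → 0% → £0.00
Dry cleaning (3 garments) £18.57: personal services → 4.25% → £0.789225
Running shoes £157.75: clothing & footwear → 0% + 4% surcharge = 4% → £6.31
Umbrella £16.53: other taxable items → 6.5% → £1.07445
Dress shirt £34.68: clothing & footwear → 0% → £0.00
Wool sweater £149.41: clothing & footwear → 0% → £0.00
Pair of jeans £71.30: clothing & footwear → 0% → £0.00
Cardigan £98.74: clothing & footwear → 0% → £0.00
Subtotal = £764.36; unrounded tax = £8.462275 → £8.46; total due = £772.82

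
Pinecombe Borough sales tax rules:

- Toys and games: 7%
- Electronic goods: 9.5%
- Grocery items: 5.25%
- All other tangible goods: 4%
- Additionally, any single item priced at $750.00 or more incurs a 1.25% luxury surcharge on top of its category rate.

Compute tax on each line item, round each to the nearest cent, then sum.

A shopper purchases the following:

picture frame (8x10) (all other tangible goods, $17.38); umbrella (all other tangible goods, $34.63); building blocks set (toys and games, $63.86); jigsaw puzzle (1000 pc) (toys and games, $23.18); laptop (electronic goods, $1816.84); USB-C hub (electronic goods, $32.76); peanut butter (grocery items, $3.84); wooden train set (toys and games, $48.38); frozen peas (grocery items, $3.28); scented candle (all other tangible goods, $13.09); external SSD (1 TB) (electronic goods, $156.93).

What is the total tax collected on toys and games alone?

$9.48

Building blocks set $63.86: toys and games → 7% → $4.47
Jigsaw puzzle (1000 pc) $23.18: toys and games → 7% → $1.62
Wooden train set $48.38: toys and games → 7% → $3.39
Tax on toys and games = $4.47 + $1.62 + $3.39 = $9.48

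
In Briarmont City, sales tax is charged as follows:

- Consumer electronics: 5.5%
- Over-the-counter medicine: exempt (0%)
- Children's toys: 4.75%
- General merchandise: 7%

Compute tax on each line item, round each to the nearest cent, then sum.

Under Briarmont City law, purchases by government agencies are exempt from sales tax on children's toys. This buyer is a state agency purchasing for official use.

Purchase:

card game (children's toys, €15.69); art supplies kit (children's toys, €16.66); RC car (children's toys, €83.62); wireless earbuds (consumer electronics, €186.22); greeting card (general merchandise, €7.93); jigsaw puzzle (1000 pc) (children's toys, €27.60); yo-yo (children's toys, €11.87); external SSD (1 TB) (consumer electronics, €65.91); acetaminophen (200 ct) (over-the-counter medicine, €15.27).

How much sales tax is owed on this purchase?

Card game €15.69: children's toys, buyer-exempt → 0% → €0.00
Art supplies kit €16.66: children's toys, buyer-exempt → 0% → €0.00
RC car €83.62: children's toys, buyer-exempt → 0% → €0.00
Wireless earbuds €186.22: consumer electronics → 5.5% → €10.24
Greeting card €7.93: general merchandise → 7% → €0.56
Jigsaw puzzle (1000 pc) €27.60: children's toys, buyer-exempt → 0% → €0.00
Yo-yo €11.87: children's toys, buyer-exempt → 0% → €0.00
External SSD (1 TB) €65.91: consumer electronics → 5.5% → €3.63
Acetaminophen (200 ct) €15.27: over-the-counter medicine → 0% → €0.00
Total tax = €10.24 + €0.56 + €3.63 = €14.43

€14.43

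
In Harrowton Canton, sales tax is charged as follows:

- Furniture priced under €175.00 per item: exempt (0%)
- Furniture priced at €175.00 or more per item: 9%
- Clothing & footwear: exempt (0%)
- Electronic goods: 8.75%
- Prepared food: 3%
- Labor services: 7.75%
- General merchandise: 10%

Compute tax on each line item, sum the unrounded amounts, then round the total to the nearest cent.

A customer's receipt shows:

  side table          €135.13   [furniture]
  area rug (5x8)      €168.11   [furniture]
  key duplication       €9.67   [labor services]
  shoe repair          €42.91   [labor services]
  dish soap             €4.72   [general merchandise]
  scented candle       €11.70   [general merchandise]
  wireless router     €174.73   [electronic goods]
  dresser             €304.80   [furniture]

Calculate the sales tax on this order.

€48.44

Side table €135.13: furniture, under €175.00 → 0% → €0.00
Area rug (5x8) €168.11: furniture, under €175.00 → 0% → €0.00
Key duplication €9.67: labor services → 7.75% → €0.749425
Shoe repair €42.91: labor services → 7.75% → €3.325525
Dish soap €4.72: general merchandise → 10% → €0.472
Scented candle €11.70: general merchandise → 10% → €1.17
Wireless router €174.73: electronic goods → 8.75% → €15.288875
Dresser €304.80: furniture, €175.00 or more → 9% → €27.432
Unrounded tax sum = €48.437825 → €48.44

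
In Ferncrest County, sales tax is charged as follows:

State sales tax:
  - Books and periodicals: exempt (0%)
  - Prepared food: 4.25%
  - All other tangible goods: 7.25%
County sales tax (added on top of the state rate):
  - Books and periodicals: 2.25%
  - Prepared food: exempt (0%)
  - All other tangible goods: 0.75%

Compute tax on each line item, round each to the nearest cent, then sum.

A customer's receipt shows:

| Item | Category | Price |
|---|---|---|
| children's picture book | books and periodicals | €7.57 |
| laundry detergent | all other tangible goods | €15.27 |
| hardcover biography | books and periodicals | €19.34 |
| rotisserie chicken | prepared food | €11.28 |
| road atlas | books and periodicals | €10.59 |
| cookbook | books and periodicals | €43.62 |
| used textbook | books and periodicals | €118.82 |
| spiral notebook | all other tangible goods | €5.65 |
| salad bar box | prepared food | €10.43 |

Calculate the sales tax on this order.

€7.09

Children's picture book €7.57: books and periodicals → 0% + 2.25% county = 2.25% → €0.17
Laundry detergent €15.27: all other tangible goods → 7.25% + 0.75% county = 8% → €1.22
Hardcover biography €19.34: books and periodicals → 0% + 2.25% county = 2.25% → €0.44
Rotisserie chicken €11.28: prepared food → 4.25% + 0% county = 4.25% → €0.48
Road atlas €10.59: books and periodicals → 0% + 2.25% county = 2.25% → €0.24
Cookbook €43.62: books and periodicals → 0% + 2.25% county = 2.25% → €0.98
Used textbook €118.82: books and periodicals → 0% + 2.25% county = 2.25% → €2.67
Spiral notebook €5.65: all other tangible goods → 7.25% + 0.75% county = 8% → €0.45
Salad bar box €10.43: prepared food → 4.25% + 0% county = 4.25% → €0.44
Total tax = €0.17 + €1.22 + €0.44 + €0.48 + €0.24 + €0.98 + €2.67 + €0.45 + €0.44 = €7.09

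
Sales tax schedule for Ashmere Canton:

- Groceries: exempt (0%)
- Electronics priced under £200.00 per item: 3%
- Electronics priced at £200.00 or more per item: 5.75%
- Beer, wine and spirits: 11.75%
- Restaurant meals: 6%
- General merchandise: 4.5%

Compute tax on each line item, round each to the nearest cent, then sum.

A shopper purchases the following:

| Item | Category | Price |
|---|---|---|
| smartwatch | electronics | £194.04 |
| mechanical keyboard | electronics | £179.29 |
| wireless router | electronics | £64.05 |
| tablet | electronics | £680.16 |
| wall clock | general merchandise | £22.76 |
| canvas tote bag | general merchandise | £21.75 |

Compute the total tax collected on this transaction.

£54.23

Smartwatch £194.04: electronics, under £200.00 → 3% → £5.82
Mechanical keyboard £179.29: electronics, under £200.00 → 3% → £5.38
Wireless router £64.05: electronics, under £200.00 → 3% → £1.92
Tablet £680.16: electronics, £200.00 or more → 5.75% → £39.11
Wall clock £22.76: general merchandise → 4.5% → £1.02
Canvas tote bag £21.75: general merchandise → 4.5% → £0.98
Total tax = £5.82 + £5.38 + £1.92 + £39.11 + £1.02 + £0.98 = £54.23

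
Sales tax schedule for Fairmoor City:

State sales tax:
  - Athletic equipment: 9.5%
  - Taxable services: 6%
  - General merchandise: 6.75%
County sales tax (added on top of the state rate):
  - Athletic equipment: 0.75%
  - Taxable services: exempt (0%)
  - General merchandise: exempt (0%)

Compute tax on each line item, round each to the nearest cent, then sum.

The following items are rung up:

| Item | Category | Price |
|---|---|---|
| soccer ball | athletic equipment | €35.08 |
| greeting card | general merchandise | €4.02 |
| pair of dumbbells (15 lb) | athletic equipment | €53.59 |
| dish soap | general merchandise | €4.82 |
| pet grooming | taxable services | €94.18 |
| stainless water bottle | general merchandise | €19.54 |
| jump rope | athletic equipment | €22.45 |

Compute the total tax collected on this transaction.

€18.96

Soccer ball €35.08: athletic equipment → 9.5% + 0.75% county = 10.25% → €3.60
Greeting card €4.02: general merchandise → 6.75% + 0% county = 6.75% → €0.27
Pair of dumbbells (15 lb) €53.59: athletic equipment → 9.5% + 0.75% county = 10.25% → €5.49
Dish soap €4.82: general merchandise → 6.75% + 0% county = 6.75% → €0.33
Pet grooming €94.18: taxable services → 6% + 0% county = 6% → €5.65
Stainless water bottle €19.54: general merchandise → 6.75% + 0% county = 6.75% → €1.32
Jump rope €22.45: athletic equipment → 9.5% + 0.75% county = 10.25% → €2.30
Total tax = €3.60 + €0.27 + €5.49 + €0.33 + €5.65 + €1.32 + €2.30 = €18.96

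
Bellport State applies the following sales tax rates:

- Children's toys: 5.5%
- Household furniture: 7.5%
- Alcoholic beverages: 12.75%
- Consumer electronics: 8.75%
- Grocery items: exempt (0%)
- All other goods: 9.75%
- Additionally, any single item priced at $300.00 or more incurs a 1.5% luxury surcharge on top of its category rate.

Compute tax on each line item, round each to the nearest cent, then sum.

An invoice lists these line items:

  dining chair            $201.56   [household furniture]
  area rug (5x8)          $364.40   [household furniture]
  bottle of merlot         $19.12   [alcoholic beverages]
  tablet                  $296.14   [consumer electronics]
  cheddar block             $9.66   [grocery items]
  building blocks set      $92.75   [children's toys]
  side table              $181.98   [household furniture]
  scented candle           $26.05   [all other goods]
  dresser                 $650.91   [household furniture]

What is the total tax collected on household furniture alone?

Dining chair $201.56: household furniture → 7.5% → $15.12
Area rug (5x8) $364.40: household furniture → 7.5% + 1.5% surcharge = 9% → $32.80
Side table $181.98: household furniture → 7.5% → $13.65
Dresser $650.91: household furniture → 7.5% + 1.5% surcharge = 9% → $58.58
Tax on household furniture = $15.12 + $32.80 + $13.65 + $58.58 = $120.15

$120.15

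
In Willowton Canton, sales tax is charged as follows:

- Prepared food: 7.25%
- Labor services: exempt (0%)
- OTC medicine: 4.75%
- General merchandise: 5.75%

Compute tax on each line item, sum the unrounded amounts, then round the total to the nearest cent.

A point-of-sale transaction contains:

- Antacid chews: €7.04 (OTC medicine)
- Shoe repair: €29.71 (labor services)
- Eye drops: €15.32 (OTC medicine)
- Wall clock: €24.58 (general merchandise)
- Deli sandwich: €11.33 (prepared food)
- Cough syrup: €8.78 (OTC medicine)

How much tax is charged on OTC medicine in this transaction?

Antacid chews €7.04: OTC medicine → 4.75% → €0.3344
Eye drops €15.32: OTC medicine → 4.75% → €0.7277
Cough syrup €8.78: OTC medicine → 4.75% → €0.41705
Tax on OTC medicine: unrounded sum = €1.47915 → €1.48

€1.48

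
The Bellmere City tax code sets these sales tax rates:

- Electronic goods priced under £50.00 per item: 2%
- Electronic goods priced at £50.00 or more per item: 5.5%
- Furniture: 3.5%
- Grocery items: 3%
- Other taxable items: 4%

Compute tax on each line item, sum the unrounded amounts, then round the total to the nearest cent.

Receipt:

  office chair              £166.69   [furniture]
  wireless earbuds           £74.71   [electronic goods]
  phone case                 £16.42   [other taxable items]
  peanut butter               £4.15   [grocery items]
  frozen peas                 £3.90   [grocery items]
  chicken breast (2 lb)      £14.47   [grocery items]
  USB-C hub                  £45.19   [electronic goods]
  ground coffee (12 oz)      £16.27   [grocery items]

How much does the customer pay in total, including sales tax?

Office chair £166.69: furniture → 3.5% → £5.83415
Wireless earbuds £74.71: electronic goods, £50.00 or more → 5.5% → £4.10905
Phone case £16.42: other taxable items → 4% → £0.6568
Peanut butter £4.15: grocery items → 3% → £0.1245
Frozen peas £3.90: grocery items → 3% → £0.117
Chicken breast (2 lb) £14.47: grocery items → 3% → £0.4341
USB-C hub £45.19: electronic goods, under £50.00 → 2% → £0.9038
Ground coffee (12 oz) £16.27: grocery items → 3% → £0.4881
Subtotal = £341.80; unrounded tax = £12.6675 → £12.67; total due = £354.47

£354.47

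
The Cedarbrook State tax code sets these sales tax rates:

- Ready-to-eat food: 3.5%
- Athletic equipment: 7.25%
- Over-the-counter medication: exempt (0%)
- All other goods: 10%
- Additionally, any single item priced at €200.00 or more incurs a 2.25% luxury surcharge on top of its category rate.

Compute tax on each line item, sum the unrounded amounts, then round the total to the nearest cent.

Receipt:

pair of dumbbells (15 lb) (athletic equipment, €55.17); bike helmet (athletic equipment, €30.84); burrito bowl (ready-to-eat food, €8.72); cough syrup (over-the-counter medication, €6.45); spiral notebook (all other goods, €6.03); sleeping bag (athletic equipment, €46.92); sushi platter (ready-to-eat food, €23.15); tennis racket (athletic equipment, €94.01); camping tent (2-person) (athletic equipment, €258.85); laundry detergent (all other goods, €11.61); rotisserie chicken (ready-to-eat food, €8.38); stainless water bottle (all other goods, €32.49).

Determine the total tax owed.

Pair of dumbbells (15 lb) €55.17: athletic equipment → 7.25% → €3.999825
Bike helmet €30.84: athletic equipment → 7.25% → €2.2359
Burrito bowl €8.72: ready-to-eat food → 3.5% → €0.3052
Cough syrup €6.45: over-the-counter medication → 0% → €0.00
Spiral notebook €6.03: all other goods → 10% → €0.603
Sleeping bag €46.92: athletic equipment → 7.25% → €3.4017
Sushi platter €23.15: ready-to-eat food → 3.5% → €0.81025
Tennis racket €94.01: athletic equipment → 7.25% → €6.815725
Camping tent (2-person) €258.85: athletic equipment → 7.25% + 2.25% surcharge = 9.5% → €24.59075
Laundry detergent €11.61: all other goods → 10% → €1.161
Rotisserie chicken €8.38: ready-to-eat food → 3.5% → €0.2933
Stainless water bottle €32.49: all other goods → 10% → €3.249
Unrounded tax sum = €47.46565 → €47.47

€47.47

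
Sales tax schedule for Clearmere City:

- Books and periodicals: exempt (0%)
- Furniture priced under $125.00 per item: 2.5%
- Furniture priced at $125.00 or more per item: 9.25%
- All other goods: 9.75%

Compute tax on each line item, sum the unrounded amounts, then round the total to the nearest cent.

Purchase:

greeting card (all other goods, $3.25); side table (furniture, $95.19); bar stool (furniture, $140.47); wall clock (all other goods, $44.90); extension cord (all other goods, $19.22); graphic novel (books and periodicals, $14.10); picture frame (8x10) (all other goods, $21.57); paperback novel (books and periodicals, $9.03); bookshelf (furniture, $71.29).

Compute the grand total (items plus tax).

$444.85

Greeting card $3.25: all other goods → 9.75% → $0.316875
Side table $95.19: furniture, under $125.00 → 2.5% → $2.37975
Bar stool $140.47: furniture, $125.00 or more → 9.25% → $12.993475
Wall clock $44.90: all other goods → 9.75% → $4.37775
Extension cord $19.22: all other goods → 9.75% → $1.87395
Graphic novel $14.10: books and periodicals → 0% → $0.00
Picture frame (8x10) $21.57: all other goods → 9.75% → $2.103075
Paperback novel $9.03: books and periodicals → 0% → $0.00
Bookshelf $71.29: furniture, under $125.00 → 2.5% → $1.78225
Subtotal = $419.02; unrounded tax = $25.827125 → $25.83; total due = $444.85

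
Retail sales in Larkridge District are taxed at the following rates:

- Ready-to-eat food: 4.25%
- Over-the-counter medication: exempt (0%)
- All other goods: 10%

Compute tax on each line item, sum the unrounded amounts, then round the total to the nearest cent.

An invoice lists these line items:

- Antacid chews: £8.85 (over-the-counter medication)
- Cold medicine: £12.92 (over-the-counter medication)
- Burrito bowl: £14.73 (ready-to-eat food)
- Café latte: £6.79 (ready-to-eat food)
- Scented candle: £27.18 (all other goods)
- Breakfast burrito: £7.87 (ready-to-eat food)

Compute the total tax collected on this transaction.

Antacid chews £8.85: over-the-counter medication → 0% → £0.00
Cold medicine £12.92: over-the-counter medication → 0% → £0.00
Burrito bowl £14.73: ready-to-eat food → 4.25% → £0.626025
Café latte £6.79: ready-to-eat food → 4.25% → £0.288575
Scented candle £27.18: all other goods → 10% → £2.718
Breakfast burrito £7.87: ready-to-eat food → 4.25% → £0.334475
Unrounded tax sum = £3.967075 → £3.97

£3.97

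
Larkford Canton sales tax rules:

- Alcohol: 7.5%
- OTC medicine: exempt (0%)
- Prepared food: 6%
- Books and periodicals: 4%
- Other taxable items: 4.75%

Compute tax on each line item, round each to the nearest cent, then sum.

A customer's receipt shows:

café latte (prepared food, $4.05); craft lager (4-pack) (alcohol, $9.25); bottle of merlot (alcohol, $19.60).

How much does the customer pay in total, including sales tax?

$35.30

Café latte $4.05: prepared food → 6% → $0.24
Craft lager (4-pack) $9.25: alcohol → 7.5% → $0.69
Bottle of merlot $19.60: alcohol → 7.5% → $1.47
Subtotal = $32.90; tax = $2.40; total due = $35.30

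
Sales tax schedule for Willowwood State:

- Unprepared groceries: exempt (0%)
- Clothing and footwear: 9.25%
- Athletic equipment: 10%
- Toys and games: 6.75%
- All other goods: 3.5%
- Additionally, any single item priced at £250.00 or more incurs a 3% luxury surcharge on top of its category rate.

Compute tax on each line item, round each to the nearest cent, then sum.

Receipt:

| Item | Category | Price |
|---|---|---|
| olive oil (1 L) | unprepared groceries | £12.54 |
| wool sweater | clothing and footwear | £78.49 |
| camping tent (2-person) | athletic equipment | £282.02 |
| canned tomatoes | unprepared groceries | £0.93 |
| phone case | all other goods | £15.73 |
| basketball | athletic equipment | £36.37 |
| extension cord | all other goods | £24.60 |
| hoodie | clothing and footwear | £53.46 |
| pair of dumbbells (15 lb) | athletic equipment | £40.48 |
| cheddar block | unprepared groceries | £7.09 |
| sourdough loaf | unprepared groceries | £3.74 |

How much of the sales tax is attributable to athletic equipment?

£44.35

Camping tent (2-person) £282.02: athletic equipment → 10% + 3% surcharge = 13% → £36.66
Basketball £36.37: athletic equipment → 10% → £3.64
Pair of dumbbells (15 lb) £40.48: athletic equipment → 10% → £4.05
Tax on athletic equipment = £36.66 + £3.64 + £4.05 = £44.35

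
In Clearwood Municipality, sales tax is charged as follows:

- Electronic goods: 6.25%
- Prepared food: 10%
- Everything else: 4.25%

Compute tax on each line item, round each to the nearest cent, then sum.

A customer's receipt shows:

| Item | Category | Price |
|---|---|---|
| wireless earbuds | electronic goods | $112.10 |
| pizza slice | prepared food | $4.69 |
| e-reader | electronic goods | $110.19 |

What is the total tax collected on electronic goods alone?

$13.90

Wireless earbuds $112.10: electronic goods → 6.25% → $7.01
E-reader $110.19: electronic goods → 6.25% → $6.89
Tax on electronic goods = $7.01 + $6.89 = $13.90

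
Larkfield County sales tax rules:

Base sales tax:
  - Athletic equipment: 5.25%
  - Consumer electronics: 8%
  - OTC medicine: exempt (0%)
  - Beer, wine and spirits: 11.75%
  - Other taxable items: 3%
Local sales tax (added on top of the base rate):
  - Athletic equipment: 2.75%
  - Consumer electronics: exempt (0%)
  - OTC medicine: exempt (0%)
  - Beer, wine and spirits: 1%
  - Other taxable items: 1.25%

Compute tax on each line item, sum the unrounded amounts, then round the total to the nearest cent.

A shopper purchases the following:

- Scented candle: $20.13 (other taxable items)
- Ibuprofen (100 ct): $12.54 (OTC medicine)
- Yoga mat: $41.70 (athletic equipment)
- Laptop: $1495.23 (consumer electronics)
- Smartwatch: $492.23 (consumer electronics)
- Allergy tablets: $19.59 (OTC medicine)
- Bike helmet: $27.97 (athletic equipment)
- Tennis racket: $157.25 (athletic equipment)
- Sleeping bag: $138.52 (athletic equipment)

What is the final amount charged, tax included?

$2594.25

Scented candle $20.13: other taxable items → 3% + 1.25% local = 4.25% → $0.855525
Ibuprofen (100 ct) $12.54: OTC medicine → 0% + 0% local = 0% → $0.00
Yoga mat $41.70: athletic equipment → 5.25% + 2.75% local = 8% → $3.336
Laptop $1495.23: consumer electronics → 8% + 0% local = 8% → $119.6184
Smartwatch $492.23: consumer electronics → 8% + 0% local = 8% → $39.3784
Allergy tablets $19.59: OTC medicine → 0% + 0% local = 0% → $0.00
Bike helmet $27.97: athletic equipment → 5.25% + 2.75% local = 8% → $2.2376
Tennis racket $157.25: athletic equipment → 5.25% + 2.75% local = 8% → $12.58
Sleeping bag $138.52: athletic equipment → 5.25% + 2.75% local = 8% → $11.0816
Subtotal = $2405.16; unrounded tax = $189.087525 → $189.09; total due = $2594.25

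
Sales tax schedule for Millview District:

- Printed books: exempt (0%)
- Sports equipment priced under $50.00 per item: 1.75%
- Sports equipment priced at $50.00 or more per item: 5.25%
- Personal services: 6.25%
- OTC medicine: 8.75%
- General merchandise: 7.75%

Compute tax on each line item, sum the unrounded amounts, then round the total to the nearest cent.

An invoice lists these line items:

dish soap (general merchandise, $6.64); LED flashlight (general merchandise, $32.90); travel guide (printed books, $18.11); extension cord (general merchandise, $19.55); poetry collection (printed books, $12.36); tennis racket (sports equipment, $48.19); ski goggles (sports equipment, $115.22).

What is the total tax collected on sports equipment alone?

$6.89

Tennis racket $48.19: sports equipment, under $50.00 → 1.75% → $0.843325
Ski goggles $115.22: sports equipment, $50.00 or more → 5.25% → $6.04905
Tax on sports equipment: unrounded sum = $6.892375 → $6.89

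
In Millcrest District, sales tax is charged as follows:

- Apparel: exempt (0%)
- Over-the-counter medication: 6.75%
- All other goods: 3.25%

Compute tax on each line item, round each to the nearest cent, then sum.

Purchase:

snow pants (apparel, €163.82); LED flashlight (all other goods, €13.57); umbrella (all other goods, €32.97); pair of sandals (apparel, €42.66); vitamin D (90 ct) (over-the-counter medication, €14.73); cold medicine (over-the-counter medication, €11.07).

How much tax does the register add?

Snow pants €163.82: apparel → 0% → €0.00
LED flashlight €13.57: all other goods → 3.25% → €0.44
Umbrella €32.97: all other goods → 3.25% → €1.07
Pair of sandals €42.66: apparel → 0% → €0.00
Vitamin D (90 ct) €14.73: over-the-counter medication → 6.75% → €0.99
Cold medicine €11.07: over-the-counter medication → 6.75% → €0.75
Total tax = €0.44 + €1.07 + €0.99 + €0.75 = €3.25

€3.25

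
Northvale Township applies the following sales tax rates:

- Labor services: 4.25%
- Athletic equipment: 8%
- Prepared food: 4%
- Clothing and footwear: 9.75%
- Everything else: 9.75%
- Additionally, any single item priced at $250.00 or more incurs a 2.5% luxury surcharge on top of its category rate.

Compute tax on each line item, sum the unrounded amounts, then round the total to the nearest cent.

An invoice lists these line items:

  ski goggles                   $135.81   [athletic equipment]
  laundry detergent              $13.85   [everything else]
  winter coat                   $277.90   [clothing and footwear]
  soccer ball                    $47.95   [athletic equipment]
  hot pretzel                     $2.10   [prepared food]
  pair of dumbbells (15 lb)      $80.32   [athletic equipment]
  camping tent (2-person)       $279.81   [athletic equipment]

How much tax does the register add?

$85.98

Ski goggles $135.81: athletic equipment → 8% → $10.8648
Laundry detergent $13.85: everything else → 9.75% → $1.350375
Winter coat $277.90: clothing and footwear → 9.75% + 2.5% surcharge = 12.25% → $34.04275
Soccer ball $47.95: athletic equipment → 8% → $3.836
Hot pretzel $2.10: prepared food → 4% → $0.084
Pair of dumbbells (15 lb) $80.32: athletic equipment → 8% → $6.4256
Camping tent (2-person) $279.81: athletic equipment → 8% + 2.5% surcharge = 10.5% → $29.38005
Unrounded tax sum = $85.983575 → $85.98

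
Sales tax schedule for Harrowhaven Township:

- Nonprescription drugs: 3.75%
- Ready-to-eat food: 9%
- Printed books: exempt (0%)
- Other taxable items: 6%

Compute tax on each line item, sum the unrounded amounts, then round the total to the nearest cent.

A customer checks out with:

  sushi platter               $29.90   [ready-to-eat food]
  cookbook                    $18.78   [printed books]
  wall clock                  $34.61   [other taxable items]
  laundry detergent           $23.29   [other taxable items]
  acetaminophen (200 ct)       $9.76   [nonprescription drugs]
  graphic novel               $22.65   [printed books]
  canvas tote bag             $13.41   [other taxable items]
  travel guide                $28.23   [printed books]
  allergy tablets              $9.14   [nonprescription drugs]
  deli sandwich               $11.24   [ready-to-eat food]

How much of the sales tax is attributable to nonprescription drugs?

$0.71

Acetaminophen (200 ct) $9.76: nonprescription drugs → 3.75% → $0.366
Allergy tablets $9.14: nonprescription drugs → 3.75% → $0.34275
Tax on nonprescription drugs: unrounded sum = $0.70875 → $0.71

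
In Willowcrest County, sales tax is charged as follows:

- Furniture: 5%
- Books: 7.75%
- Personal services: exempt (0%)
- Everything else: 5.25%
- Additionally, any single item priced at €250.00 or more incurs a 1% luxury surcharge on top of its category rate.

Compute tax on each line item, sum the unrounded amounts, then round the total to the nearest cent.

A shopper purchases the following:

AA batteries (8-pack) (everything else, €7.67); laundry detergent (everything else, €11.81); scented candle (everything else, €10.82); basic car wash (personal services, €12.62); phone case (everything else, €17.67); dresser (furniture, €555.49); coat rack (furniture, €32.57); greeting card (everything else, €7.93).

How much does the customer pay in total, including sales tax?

€694.47

AA batteries (8-pack) €7.67: everything else → 5.25% → €0.402675
Laundry detergent €11.81: everything else → 5.25% → €0.620025
Scented candle €10.82: everything else → 5.25% → €0.56805
Basic car wash €12.62: personal services → 0% → €0.00
Phone case €17.67: everything else → 5.25% → €0.927675
Dresser €555.49: furniture → 5% + 1% surcharge = 6% → €33.3294
Coat rack €32.57: furniture → 5% → €1.6285
Greeting card €7.93: everything else → 5.25% → €0.416325
Subtotal = €656.58; unrounded tax = €37.89265 → €37.89; total due = €694.47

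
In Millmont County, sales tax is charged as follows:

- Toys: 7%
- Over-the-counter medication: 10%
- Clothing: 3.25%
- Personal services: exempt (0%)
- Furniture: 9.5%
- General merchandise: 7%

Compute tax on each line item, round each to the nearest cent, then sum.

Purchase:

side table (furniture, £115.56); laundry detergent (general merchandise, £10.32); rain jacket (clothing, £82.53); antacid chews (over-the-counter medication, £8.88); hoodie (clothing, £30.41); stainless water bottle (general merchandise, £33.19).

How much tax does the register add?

Side table £115.56: furniture → 9.5% → £10.98
Laundry detergent £10.32: general merchandise → 7% → £0.72
Rain jacket £82.53: clothing → 3.25% → £2.68
Antacid chews £8.88: over-the-counter medication → 10% → £0.89
Hoodie £30.41: clothing → 3.25% → £0.99
Stainless water bottle £33.19: general merchandise → 7% → £2.32
Total tax = £10.98 + £0.72 + £2.68 + £0.89 + £0.99 + £2.32 = £18.58

£18.58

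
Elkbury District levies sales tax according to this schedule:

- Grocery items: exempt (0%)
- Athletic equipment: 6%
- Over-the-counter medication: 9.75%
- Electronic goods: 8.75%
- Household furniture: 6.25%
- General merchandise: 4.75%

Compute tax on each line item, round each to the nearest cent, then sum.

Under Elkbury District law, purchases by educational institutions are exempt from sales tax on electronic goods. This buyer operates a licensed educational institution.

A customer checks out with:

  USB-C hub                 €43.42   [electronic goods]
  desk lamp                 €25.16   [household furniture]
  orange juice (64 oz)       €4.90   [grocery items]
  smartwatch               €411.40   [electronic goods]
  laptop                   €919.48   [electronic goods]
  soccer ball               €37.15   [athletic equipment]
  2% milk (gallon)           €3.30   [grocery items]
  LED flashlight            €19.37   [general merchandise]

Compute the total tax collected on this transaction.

USB-C hub €43.42: electronic goods, buyer-exempt → 0% → €0.00
Desk lamp €25.16: household furniture → 6.25% → €1.57
Orange juice (64 oz) €4.90: grocery items → 0% → €0.00
Smartwatch €411.40: electronic goods, buyer-exempt → 0% → €0.00
Laptop €919.48: electronic goods, buyer-exempt → 0% → €0.00
Soccer ball €37.15: athletic equipment → 6% → €2.23
2% milk (gallon) €3.30: grocery items → 0% → €0.00
LED flashlight €19.37: general merchandise → 4.75% → €0.92
Total tax = €1.57 + €2.23 + €0.92 = €4.72

€4.72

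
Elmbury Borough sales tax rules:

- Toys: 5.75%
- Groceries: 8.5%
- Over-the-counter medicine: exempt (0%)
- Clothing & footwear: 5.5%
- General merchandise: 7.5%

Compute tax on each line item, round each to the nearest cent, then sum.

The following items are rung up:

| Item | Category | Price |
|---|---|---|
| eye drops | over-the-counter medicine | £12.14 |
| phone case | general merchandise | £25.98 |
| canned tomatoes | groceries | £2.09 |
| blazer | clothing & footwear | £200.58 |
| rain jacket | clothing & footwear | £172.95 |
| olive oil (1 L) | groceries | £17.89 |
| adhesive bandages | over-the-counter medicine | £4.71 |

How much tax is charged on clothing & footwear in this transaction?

£20.54

Blazer £200.58: clothing & footwear → 5.5% → £11.03
Rain jacket £172.95: clothing & footwear → 5.5% → £9.51
Tax on clothing & footwear = £11.03 + £9.51 = £20.54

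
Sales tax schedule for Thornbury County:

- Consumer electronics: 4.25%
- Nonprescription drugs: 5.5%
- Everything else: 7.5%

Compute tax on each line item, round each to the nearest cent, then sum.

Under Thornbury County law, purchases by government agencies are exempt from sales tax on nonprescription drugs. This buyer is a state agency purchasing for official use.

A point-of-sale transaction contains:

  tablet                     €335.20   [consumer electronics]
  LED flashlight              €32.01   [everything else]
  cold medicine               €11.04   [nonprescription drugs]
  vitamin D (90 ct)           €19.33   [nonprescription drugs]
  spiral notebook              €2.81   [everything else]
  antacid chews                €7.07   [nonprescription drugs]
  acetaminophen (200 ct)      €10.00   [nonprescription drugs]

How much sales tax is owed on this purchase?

€16.86

Tablet €335.20: consumer electronics → 4.25% → €14.25
LED flashlight €32.01: everything else → 7.5% → €2.40
Cold medicine €11.04: nonprescription drugs, buyer-exempt → 0% → €0.00
Vitamin D (90 ct) €19.33: nonprescription drugs, buyer-exempt → 0% → €0.00
Spiral notebook €2.81: everything else → 7.5% → €0.21
Antacid chews €7.07: nonprescription drugs, buyer-exempt → 0% → €0.00
Acetaminophen (200 ct) €10.00: nonprescription drugs, buyer-exempt → 0% → €0.00
Total tax = €14.25 + €2.40 + €0.21 = €16.86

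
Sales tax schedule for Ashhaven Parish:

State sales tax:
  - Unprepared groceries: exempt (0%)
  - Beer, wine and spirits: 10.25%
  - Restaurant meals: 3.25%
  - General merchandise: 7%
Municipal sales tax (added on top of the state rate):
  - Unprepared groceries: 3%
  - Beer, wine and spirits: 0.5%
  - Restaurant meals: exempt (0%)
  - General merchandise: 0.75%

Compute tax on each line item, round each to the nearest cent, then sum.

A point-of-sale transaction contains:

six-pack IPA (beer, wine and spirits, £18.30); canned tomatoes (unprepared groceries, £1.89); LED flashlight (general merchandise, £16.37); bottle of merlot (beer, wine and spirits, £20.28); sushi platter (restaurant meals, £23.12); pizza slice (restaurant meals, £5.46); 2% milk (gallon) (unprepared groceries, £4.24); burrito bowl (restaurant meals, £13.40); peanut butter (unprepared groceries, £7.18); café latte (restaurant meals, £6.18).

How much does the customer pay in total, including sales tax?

Six-pack IPA £18.30: beer, wine and spirits → 10.25% + 0.5% municipal = 10.75% → £1.97
Canned tomatoes £1.89: unprepared groceries → 0% + 3% municipal = 3% → £0.06
LED flashlight £16.37: general merchandise → 7% + 0.75% municipal = 7.75% → £1.27
Bottle of merlot £20.28: beer, wine and spirits → 10.25% + 0.5% municipal = 10.75% → £2.18
Sushi platter £23.12: restaurant meals → 3.25% + 0% municipal = 3.25% → £0.75
Pizza slice £5.46: restaurant meals → 3.25% + 0% municipal = 3.25% → £0.18
2% milk (gallon) £4.24: unprepared groceries → 0% + 3% municipal = 3% → £0.13
Burrito bowl £13.40: restaurant meals → 3.25% + 0% municipal = 3.25% → £0.44
Peanut butter £7.18: unprepared groceries → 0% + 3% municipal = 3% → £0.22
Café latte £6.18: restaurant meals → 3.25% + 0% municipal = 3.25% → £0.20
Subtotal = £116.42; tax = £7.40; total due = £123.82

£123.82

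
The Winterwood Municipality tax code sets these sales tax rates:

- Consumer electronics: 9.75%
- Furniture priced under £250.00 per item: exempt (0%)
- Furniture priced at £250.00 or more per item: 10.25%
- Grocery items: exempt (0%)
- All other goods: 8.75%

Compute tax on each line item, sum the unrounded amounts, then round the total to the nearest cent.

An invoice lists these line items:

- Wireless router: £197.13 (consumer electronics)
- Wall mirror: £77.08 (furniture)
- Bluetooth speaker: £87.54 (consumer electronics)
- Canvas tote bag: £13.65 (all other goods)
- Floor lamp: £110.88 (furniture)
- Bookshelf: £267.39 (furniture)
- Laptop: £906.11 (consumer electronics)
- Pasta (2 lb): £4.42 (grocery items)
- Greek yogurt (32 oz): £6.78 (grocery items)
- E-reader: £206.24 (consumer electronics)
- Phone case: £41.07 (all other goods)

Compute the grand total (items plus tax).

Wireless router £197.13: consumer electronics → 9.75% → £19.220175
Wall mirror £77.08: furniture, under £250.00 → 0% → £0.00
Bluetooth speaker £87.54: consumer electronics → 9.75% → £8.53515
Canvas tote bag £13.65: all other goods → 8.75% → £1.194375
Floor lamp £110.88: furniture, under £250.00 → 0% → £0.00
Bookshelf £267.39: furniture, £250.00 or more → 10.25% → £27.407475
Laptop £906.11: consumer electronics → 9.75% → £88.345725
Pasta (2 lb) £4.42: grocery items → 0% → £0.00
Greek yogurt (32 oz) £6.78: grocery items → 0% → £0.00
E-reader £206.24: consumer electronics → 9.75% → £20.1084
Phone case £41.07: all other goods → 8.75% → £3.593625
Subtotal = £1918.29; unrounded tax = £168.404925 → £168.40; total due = £2086.69

£2086.69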